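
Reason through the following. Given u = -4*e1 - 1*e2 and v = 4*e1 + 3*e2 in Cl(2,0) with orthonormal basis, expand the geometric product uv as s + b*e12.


Expand: (-4*e1 - 1*e2)(4*e1 + 3*e2)
= (-4)*4*e1e1 + (-4)*3*e1e2 + (-1)*4*e2e1 + (-1)*3*e2e2
Using e1^2 = e2^2 = 1, e2e1 = -e1e2:
Scalar part s = (-4)*4 + (-1)*3 = -16 + (-3) = -19
Bivector part b = (-4)*3 - (-1)*4 = -12 - (-4) = -8
uv = -19 - 8*e12


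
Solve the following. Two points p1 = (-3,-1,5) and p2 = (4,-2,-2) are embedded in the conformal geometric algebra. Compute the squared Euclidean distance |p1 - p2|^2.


p1 - p2 = (-7, 1, 7)
|p1 - p2|^2 = (-7)^2 + 1^2 + 7^2
= 49 + 1 + 49
= 99


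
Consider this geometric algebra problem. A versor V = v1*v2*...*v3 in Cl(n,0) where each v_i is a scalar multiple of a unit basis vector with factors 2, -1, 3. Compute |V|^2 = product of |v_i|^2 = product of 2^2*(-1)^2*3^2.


Each vector v_i has |v_i|^2 = s_i^2
Squared scales: 2^2 = 4, (-1)^2 = 1, 3^2 = 9
|V|^2 = 4 * 1 * 9
= 36


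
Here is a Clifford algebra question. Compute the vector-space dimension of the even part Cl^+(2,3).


Even subalgebra dimension = 2^(n-1)
n = 2 + 3 = 5
2^(5 - 1) = 2^4 = 16
Verification: sum of C(5,k) for even k = 1 + 10 + 5 = 16
Result = 16


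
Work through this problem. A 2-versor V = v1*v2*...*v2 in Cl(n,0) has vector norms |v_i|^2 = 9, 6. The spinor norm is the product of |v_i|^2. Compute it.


Spinor norm N(V) = |v1|^2 * |v2|^2 * ... * |v2|^2
= 9 * 6
Running product: 9, 54
N(V) = 54


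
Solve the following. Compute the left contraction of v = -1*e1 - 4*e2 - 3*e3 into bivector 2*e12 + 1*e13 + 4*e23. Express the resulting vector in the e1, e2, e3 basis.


Left contraction v _| B = <vB>_1 (grade-1 part of the geometric product vB).
Using e1_|e12 = e2, e2_|e12 = -e1, e1_|e13 = e3, e3_|e13 = -e1, e2_|e23 = e3, e3_|e23 = -e2:
e1 coeff: -v2*b12 - v3*b13 = -(-4)*(2) - (-3)*(1) = 11
e2 coeff: v1*b12 - v3*b23 = (-1)*(2) - (-3)*(4) = 10
e3 coeff: v1*b13 + v2*b23 = (-1)*(1) + (-4)*(4) = -17
v _| B = 11*e1 + 10*e2 - 17*e3


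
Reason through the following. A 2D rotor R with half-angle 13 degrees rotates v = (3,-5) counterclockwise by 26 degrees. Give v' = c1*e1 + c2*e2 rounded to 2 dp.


Rotor R = cos(13deg) - sin(13deg)*e12
Rotation angle theta = 2 * 13 = 26 degrees
v' = R*v*~R rotates v by theta.
cos(26deg) = 0.8988, sin(26deg) = 0.4384
v'_1 = 3*cos(26deg) - (-5)*sin(26deg)
= 3*0.8988 - (-5)*0.4384
= 4.89
v'_2 = 3*sin(26deg) + (-5)*cos(26deg)
= 3*0.4384 + (-5)*0.8988
= -3.18
v' = 4.89*e1 - 3.18*e2


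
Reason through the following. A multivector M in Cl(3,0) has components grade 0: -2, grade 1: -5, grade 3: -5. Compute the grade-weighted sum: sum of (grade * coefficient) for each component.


Grade-weighted sum = sum of grade_k * coefficient_k
0*(-2) = 0
1*(-5) = -5
3*(-5) = -15
Total = 0 + (-5) + (-15) = -20


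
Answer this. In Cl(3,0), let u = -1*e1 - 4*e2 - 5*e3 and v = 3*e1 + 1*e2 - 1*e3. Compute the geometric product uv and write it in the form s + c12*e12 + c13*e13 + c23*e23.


In Cl(3,0): e_i^2 = 1, e_ie_j = -e_je_i for i != j.
Scalar part = u . v = (-1)*3 + (-4)*1 + (-5)*(-1)
= -3 + (-4) + 5 = -2
e12 coeff = (-1)*1 - (-4)*3 = -1 - (-12) = 11
e13 coeff = (-1)*(-1) - (-5)*3 = 1 - (-15) = 16
e23 coeff = (-4)*(-1) - (-5)*1 = 4 - (-5) = 9
uv = -2 + 11*e12 + 16*e13 + 9*e23


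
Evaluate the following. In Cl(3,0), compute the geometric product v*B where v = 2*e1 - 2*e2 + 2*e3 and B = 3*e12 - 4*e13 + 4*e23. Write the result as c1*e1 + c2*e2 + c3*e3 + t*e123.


vB has grade-1 (vector) and grade-3 (trivector) parts: vB = (v _| B) + (v ^ B).
Vector part <vB>_1:
  e1: -v2*b12 - v3*b13 = -(-2)*(3) - (2)*(-4) = 14
  e2: v1*b12 - v3*b23 = (2)*(3) - (2)*(4) = -2
  e3: v1*b13 + v2*b23 = (2)*(-4) + (-2)*(4) = -16
Trivector part <vB>_3:
  e123: v1*b23 - v2*b13 + v3*b12 = (2)*(4) - (-2)*(-4) + (2)*(3) = 6
vB = 14*e1 - 2*e2 - 16*e3 + 6*e123


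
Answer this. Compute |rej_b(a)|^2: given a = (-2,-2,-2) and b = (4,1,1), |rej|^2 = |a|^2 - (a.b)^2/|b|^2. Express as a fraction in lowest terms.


|a|^2 = (-2)^2 + (-2)^2 + (-2)^2 = 12
|b|^2 = 4^2 + 1^2 + 1^2 = 18
a . b = (-2)*4 + (-2)*1 + (-2)*1 = -12
(a.b)^2 = (-12)^2 = 144
|rej|^2 = 12 - 144/18
= (216 - 144)/18
= 72/18
In lowest terms: 4/1


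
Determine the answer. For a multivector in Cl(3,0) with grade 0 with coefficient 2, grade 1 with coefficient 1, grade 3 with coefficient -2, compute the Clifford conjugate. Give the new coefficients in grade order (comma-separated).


Clifford conjugate sign for grade k: (-1)^(k(k+1)/2)
Grade 0: (-1)^(0*1/2) = (-1)^0 = 1, coeff 2 -> 2
Grade 1: (-1)^(1*2/2) = (-1)^1 = -1, coeff 1 -> -1
Grade 3: (-1)^(3*4/2) = (-1)^6 = 1, coeff -2 -> -2
Conjugated coefficients: 2, -1, -2


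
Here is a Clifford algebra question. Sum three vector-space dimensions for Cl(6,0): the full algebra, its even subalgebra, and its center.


n = 6 + 0 = 6
Total dim = 2^6 = 64
Even subalgebra dim = 2^5 = 32
n is even, so center dim = 1
Sum = 64 + 32 + 1 = 97


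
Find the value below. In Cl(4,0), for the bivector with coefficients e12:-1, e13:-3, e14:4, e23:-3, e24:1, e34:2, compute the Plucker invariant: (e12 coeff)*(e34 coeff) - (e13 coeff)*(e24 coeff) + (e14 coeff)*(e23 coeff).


Plucker relation: af - be + cd
a*f = (-1)*2 = -2
b*e = (-3)*1 = -3
c*d = 4*(-3) = -12
af - be + cd = -2 - (-3) + (-12)
= -11


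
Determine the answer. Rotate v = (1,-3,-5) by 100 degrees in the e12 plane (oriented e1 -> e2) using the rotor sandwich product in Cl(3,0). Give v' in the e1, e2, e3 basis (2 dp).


Rotor R = cos(50deg) - sin(50deg)*e12
Rotation angle theta = 2 * 50 = 100 degrees in the e12 plane (e1 -> e2).
The component perpendicular to the plane (e3) is invariant: v'_3 = v3 = -5.00
cos(100deg) = -0.1736, sin(100deg) = 0.9848
v'_1 = v1*cos(theta) - v2*sin(theta) = 1*(-0.1736) - (-3)*0.9848 = 2.78
v'_2 = v1*sin(theta) + v2*cos(theta) = 1*0.9848 + (-3)*(-0.1736) = 1.51
v' = 2.78*e1 + 1.51*e2 - 5.00*e3


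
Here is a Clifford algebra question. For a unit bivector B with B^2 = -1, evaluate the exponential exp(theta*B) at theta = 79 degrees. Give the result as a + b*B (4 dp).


For a unit bivector B with B^2 = -1, the exponential series gives
e^(theta*B) = cos(theta) + sin(theta)*B (the GA analogue of Euler's formula).
theta = 79 degrees = 1.37881 rad
cos(79 deg) = 0.1908
sin(79 deg) = 0.9816
exp(theta*B) = 0.1908 + 0.9816*B


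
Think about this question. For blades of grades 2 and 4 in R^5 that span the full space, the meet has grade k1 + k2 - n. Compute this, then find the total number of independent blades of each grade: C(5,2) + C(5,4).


Meet grade = grade(A) + grade(B) - n
= 2 + 4 - 5 = 1
C(5,2) = 10
C(5,4) = 5
dim_A + dim_B = 10 + 5 = 15


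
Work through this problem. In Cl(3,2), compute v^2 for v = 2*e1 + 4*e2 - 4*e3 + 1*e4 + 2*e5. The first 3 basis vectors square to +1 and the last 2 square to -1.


v^2 = sum of c_i^2 * e_i^2
Positive signature terms (e_i^2 = +1): 2^2 + 4^2 + (-4)^2 = 36
Negative signature terms (e_j^2 = -1): 1^2 + 2^2 = 5
v^2 = 36 - 5 = 31


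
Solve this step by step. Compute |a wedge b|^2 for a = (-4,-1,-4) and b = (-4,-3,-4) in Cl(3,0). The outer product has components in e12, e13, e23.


a wedge b = (a1*b2 - a2*b1)*e12 + (a1*b3 - a3*b1)*e13 + (a2*b3 - a3*b2)*e23
e12 coeff: (-4)*(-3) - (-1)*(-4) = 12 - 4 = 8
e13 coeff: (-4)*(-4) - (-4)*(-4) = 16 - 16 = 0
e23 coeff: (-1)*(-4) - (-4)*(-3) = 4 - 12 = -8
|a wedge b|^2 = 8^2 + 0^2 + (-8)^2
= 64 + 0 + 64
= 128


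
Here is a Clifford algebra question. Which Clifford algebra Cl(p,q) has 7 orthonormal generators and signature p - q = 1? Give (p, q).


We need p + q = 7 and p - q = 1.
Adding: 2p = 7 + 1 = 8, so p = 4.
Then q = 7 - 4 = 3.
(p, q) = (4, 3)


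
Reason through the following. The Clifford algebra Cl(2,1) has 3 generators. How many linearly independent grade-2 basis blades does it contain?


Number of grade-k basis blades in Cl(p,q) with n = p + q is C(n, k).
n = 2 + 1 = 3
C(3, 2) = 3! / (2! * 1!)
= 6 / (2 * 1)
= 3


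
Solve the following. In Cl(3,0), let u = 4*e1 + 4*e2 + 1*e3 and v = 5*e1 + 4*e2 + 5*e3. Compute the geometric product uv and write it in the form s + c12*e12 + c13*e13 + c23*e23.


In Cl(3,0): e_i^2 = 1, e_ie_j = -e_je_i for i != j.
Scalar part = u . v = 4*5 + 4*4 + 1*5
= 20 + 16 + 5 = 41
e12 coeff = 4*4 - 4*5 = 16 - 20 = -4
e13 coeff = 4*5 - 1*5 = 20 - 5 = 15
e23 coeff = 4*5 - 1*4 = 20 - 4 = 16
uv = 41 - 4*e12 + 15*e13 + 16*e23


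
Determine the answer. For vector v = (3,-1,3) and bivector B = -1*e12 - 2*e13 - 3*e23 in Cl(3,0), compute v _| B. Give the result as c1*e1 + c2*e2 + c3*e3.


Left contraction v _| B = <vB>_1 (grade-1 part of the geometric product vB).
Using e1_|e12 = e2, e2_|e12 = -e1, e1_|e13 = e3, e3_|e13 = -e1, e2_|e23 = e3, e3_|e23 = -e2:
e1 coeff: -v2*b12 - v3*b13 = -(-1)*(-1) - (3)*(-2) = 5
e2 coeff: v1*b12 - v3*b23 = (3)*(-1) - (3)*(-3) = 6
e3 coeff: v1*b13 + v2*b23 = (3)*(-2) + (-1)*(-3) = -3
v _| B = 5*e1 + 6*e2 - 3*e3


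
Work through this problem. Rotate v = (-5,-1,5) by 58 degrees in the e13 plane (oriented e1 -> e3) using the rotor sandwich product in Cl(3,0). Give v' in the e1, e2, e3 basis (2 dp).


Rotor R = cos(29deg) - sin(29deg)*e13
Rotation angle theta = 2 * 29 = 58 degrees in the e13 plane (e1 -> e3).
The component perpendicular to the plane (e2) is invariant: v'_2 = v2 = -1.00
cos(58deg) = 0.5299, sin(58deg) = 0.8480
v'_1 = v1*cos(theta) - v3*sin(theta) = -5*0.5299 - 5*0.8480 = -6.89
v'_3 = v1*sin(theta) + v3*cos(theta) = -5*0.8480 + 5*0.5299 = -1.59
v' = -6.89*e1 - 1.00*e2 - 1.59*e3


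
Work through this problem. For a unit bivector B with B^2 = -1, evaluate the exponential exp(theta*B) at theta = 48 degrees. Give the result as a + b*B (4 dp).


For a unit bivector B with B^2 = -1, the exponential series gives
e^(theta*B) = cos(theta) + sin(theta)*B (the GA analogue of Euler's formula).
theta = 48 degrees = 0.837758 rad
cos(48 deg) = 0.6691
sin(48 deg) = 0.7431
exp(theta*B) = 0.6691 + 0.7431*B


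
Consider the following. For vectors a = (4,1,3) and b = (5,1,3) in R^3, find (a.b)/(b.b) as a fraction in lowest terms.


Projection coefficient = (a . b) / (b . b)
a . b = 4*5 + 1*1 + 3*3
= 20 + 1 + 9 = 30
b . b = 5^2 + 1^2 + 3^2
= 25 + 1 + 9 = 35
Coefficient = 30/35
In lowest terms: 6/7


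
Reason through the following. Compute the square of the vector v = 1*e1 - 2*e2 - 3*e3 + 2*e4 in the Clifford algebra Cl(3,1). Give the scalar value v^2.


v^2 = sum of c_i^2 * e_i^2
Positive signature terms (e_i^2 = +1): 1^2 + (-2)^2 + (-3)^2 = 14
Negative signature terms (e_j^2 = -1): 2^2 = 4
v^2 = 14 - 4 = 10


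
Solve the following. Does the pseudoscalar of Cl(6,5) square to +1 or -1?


The pseudoscalar I = e1...e_n (product of all n generators) of Cl(p,q) satisfies I^2 = (-1)^(q + n(n-1)/2).
p = 6, q = 5, n = p + q = 11
n(n-1)/2 = 11 * 10 / 2 = 55
Exponent = q + n(n-1)/2 = 5 + 55 = 60
I^2 = (-1)^60 = +1


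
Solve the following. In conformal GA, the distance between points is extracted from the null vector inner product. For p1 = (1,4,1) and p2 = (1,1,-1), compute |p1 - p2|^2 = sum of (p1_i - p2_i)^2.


p1 - p2 = (0, 3, 2)
|p1 - p2|^2 = 0^2 + 3^2 + 2^2
= 0 + 9 + 4
= 13


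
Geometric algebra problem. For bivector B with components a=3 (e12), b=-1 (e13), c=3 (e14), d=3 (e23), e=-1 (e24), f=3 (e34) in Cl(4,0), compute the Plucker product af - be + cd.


Plucker relation: af - be + cd
a*f = 3*3 = 9
b*e = (-1)*(-1) = 1
c*d = 3*3 = 9
af - be + cd = 9 - 1 + 9
= 17


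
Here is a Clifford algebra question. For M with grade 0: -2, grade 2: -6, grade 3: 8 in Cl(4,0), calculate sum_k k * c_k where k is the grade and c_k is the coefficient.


Grade-weighted sum = sum of grade_k * coefficient_k
0*(-2) = 0
2*(-6) = -12
3*8 = 24
Total = 0 + (-12) + 24 = 12


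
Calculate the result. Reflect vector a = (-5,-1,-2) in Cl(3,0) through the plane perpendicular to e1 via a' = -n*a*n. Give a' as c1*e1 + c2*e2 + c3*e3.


Reflection formula: a' = -n*a*n, with n = e1 (unit vector, n^2 = 1).
For reflection through hyperplane perp to e1:
The component along e1 flips sign, others stay.
a = (-5, -1, -2)
a' = (5, -1, -2)
a' = 5*e1 - 1*e2 - 2*e3


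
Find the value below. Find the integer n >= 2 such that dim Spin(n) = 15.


dim Spin(n) = dim so(n) = n(n-1)/2.
Solve n(n-1)/2 = 15, i.e. n^2 - n - 30 = 0.
Discriminant = 1 + 8*15 = 121
n = (1 + sqrt(121))/2 = (1 + 11)/2 = 6


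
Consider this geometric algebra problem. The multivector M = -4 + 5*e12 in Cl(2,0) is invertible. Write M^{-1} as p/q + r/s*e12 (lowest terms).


M = -4 + 5*e12, where e12^2 = -1.
Since M commutes with its reverse ~M = a - b*e12, M * ~M = a^2 - b^2*e12^2 = a^2 + b^2.
So M^{-1} = ~M / (a^2 + b^2) = (a - b*e12)/(a^2 + b^2).
a^2 + b^2 = 16 + 25 = 41
Scalar part = -4/41 = -4/41
Bivector coeff = -5/41 = -5/41
M^{-1} = -4/41 - 5/41*e12


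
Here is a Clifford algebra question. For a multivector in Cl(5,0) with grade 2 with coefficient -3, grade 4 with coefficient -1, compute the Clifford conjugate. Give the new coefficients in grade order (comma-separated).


Clifford conjugate sign for grade k: (-1)^(k(k+1)/2)
Grade 2: (-1)^(2*3/2) = (-1)^3 = -1, coeff -3 -> 3
Grade 4: (-1)^(4*5/2) = (-1)^10 = 1, coeff -1 -> -1
Conjugated coefficients: 3, -1


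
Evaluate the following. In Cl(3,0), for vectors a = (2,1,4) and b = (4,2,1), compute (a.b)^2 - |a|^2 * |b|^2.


a . b = 2*4 + 1*2 + 4*1
= 8 + 2 + 4 = 14
|a|^2 = 2^2 + 1^2 + 4^2 = 21
|b|^2 = 4^2 + 2^2 + 1^2 = 21
(a.b)^2 = 14^2 = 196
|a|^2 * |b|^2 = 21 * 21 = 441
Result = 196 - 441 = -245


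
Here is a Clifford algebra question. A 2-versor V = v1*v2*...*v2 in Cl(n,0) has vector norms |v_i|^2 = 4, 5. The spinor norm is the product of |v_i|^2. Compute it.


Spinor norm N(V) = |v1|^2 * |v2|^2 * ... * |v2|^2
= 4 * 5
Running product: 4, 20
N(V) = 20


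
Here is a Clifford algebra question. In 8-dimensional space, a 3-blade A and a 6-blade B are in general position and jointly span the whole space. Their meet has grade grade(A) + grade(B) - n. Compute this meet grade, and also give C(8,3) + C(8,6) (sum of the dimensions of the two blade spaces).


Meet grade = grade(A) + grade(B) - n
= 3 + 6 - 8 = 1
C(8,3) = 56
C(8,6) = 28
dim_A + dim_B = 56 + 28 = 84


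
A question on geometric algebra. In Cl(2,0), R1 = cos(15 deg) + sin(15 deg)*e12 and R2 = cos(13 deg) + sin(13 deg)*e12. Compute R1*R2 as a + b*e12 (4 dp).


Same-plane rotors commute and their half-angles add:
R1*R2 = cos(a1 + a2) + sin(a1 + a2)*e12.
a1 + a2 = 15 + 13 = 28 deg
cos(28 deg) = 0.8829
sin(28 deg) = 0.4695
R1*R2 = 0.8829 + 0.4695*e12


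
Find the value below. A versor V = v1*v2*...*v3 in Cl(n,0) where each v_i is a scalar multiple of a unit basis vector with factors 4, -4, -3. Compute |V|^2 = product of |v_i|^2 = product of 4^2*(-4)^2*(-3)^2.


Each vector v_i has |v_i|^2 = s_i^2
Squared scales: 4^2 = 16, (-4)^2 = 16, (-3)^2 = 9
|V|^2 = 16 * 16 * 9
= 2304


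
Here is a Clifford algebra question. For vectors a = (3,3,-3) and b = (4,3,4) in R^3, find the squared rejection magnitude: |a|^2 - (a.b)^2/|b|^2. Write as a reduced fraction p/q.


|a|^2 = 3^2 + 3^2 + (-3)^2 = 27
|b|^2 = 4^2 + 3^2 + 4^2 = 41
a . b = 3*4 + 3*3 + (-3)*4 = 9
(a.b)^2 = 9^2 = 81
|rej|^2 = 27 - 81/41
= (1107 - 81)/41
= 1026/41
In lowest terms: 1026/41


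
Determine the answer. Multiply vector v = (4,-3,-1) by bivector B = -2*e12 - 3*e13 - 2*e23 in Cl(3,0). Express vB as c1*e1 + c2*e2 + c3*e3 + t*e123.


vB has grade-1 (vector) and grade-3 (trivector) parts: vB = (v _| B) + (v ^ B).
Vector part <vB>_1:
  e1: -v2*b12 - v3*b13 = -(-3)*(-2) - (-1)*(-3) = -9
  e2: v1*b12 - v3*b23 = (4)*(-2) - (-1)*(-2) = -10
  e3: v1*b13 + v2*b23 = (4)*(-3) + (-3)*(-2) = -6
Trivector part <vB>_3:
  e123: v1*b23 - v2*b13 + v3*b12 = (4)*(-2) - (-3)*(-3) + (-1)*(-2) = -15
vB = -9*e1 - 10*e2 - 6*e3 - 15*e123


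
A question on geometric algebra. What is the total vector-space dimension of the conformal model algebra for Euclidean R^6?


The conformal model of R^6 uses Cl(7,1): the 6 Euclidean generators plus two extra orthogonal generators e+ (e+^2 = +1) and e- (e-^2 = -1), from which the null vectors e0, einf are built.
Number of generators m = 6 + 2 = 8.
dim Cl(p,q) = 2^m = 2^8 = 256


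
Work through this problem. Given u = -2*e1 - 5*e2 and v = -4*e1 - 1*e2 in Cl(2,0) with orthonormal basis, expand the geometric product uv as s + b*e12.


Expand: (-2*e1 - 5*e2)(-4*e1 - 1*e2)
= (-2)*(-4)*e1e1 + (-2)*(-1)*e1e2 + (-5)*(-4)*e2e1 + (-5)*(-1)*e2e2
Using e1^2 = e2^2 = 1, e2e1 = -e1e2:
Scalar part s = (-2)*(-4) + (-5)*(-1) = 8 + 5 = 13
Bivector part b = (-2)*(-1) - (-5)*(-4) = 2 - 20 = -18
uv = 13 - 18*e12


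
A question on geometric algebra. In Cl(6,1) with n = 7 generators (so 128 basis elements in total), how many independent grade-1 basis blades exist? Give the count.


Number of grade-k basis blades in Cl(p,q) with n = p + q is C(n, k).
n = 6 + 1 = 7
C(7, 1) = 7! / (1! * 6!)
= 5040 / (1 * 720)
= 7


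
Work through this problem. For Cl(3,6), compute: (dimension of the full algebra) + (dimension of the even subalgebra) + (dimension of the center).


n = 3 + 6 = 9
Total dim = 2^9 = 512
Even subalgebra dim = 2^8 = 256
n is odd, so center dim = 2
Sum = 512 + 256 + 2 = 770


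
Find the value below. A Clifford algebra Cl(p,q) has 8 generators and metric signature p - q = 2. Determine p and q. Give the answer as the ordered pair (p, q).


We need p + q = 8 and p - q = 2.
Adding: 2p = 8 + 2 = 10, so p = 5.
Then q = 8 - 5 = 3.
(p, q) = (5, 3)


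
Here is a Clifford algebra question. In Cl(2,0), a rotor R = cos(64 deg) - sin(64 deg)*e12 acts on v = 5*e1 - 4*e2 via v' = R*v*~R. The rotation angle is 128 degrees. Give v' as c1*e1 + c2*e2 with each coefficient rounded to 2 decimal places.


Rotor R = cos(64deg) - sin(64deg)*e12
Rotation angle theta = 2 * 64 = 128 degrees
v' = R*v*~R rotates v by theta.
cos(128deg) = -0.6157, sin(128deg) = 0.7880
v'_1 = 5*cos(128deg) - (-4)*sin(128deg)
= 5*(-0.6157) - (-4)*0.7880
= 0.07
v'_2 = 5*sin(128deg) + (-4)*cos(128deg)
= 5*0.7880 + (-4)*(-0.6157)
= 6.40
v' = 0.07*e1 + 6.40*e2


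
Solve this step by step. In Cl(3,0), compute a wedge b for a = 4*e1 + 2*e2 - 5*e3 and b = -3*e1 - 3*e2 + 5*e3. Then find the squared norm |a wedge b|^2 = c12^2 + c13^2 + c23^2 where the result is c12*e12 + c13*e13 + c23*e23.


a wedge b = (a1*b2 - a2*b1)*e12 + (a1*b3 - a3*b1)*e13 + (a2*b3 - a3*b2)*e23
e12 coeff: 4*(-3) - 2*(-3) = -12 - (-6) = -6
e13 coeff: 4*5 - (-5)*(-3) = 20 - 15 = 5
e23 coeff: 2*5 - (-5)*(-3) = 10 - 15 = -5
|a wedge b|^2 = (-6)^2 + 5^2 + (-5)^2
= 36 + 25 + 25
= 86


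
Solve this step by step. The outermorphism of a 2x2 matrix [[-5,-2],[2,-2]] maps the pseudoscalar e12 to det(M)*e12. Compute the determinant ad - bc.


The outermorphism of a linear map f sends e1^e2 to f(e1)^f(e2).
f(e1) = -5*e1 + 2*e2
f(e2) = -2*e1 - 2*e2
f(e1) ^ f(e2) = (-5*e1 + 2*e2) ^ (-2*e1 - 2*e2)
= (-5)*(-2)*e12 + 2*(-2)*e21
= (10 - (-4))*e12
= 14*e12
Coefficient = 14


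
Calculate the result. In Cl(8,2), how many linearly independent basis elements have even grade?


Even subalgebra dimension = 2^(n-1)
n = 8 + 2 = 10
2^(10 - 1) = 2^9 = 512
Verification: sum of C(10,k) for even k = 1 + 45 + 210 + 210 + 45 + 1 = 512
Result = 512


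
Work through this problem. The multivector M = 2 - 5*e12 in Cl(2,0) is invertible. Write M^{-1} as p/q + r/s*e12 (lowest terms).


M = 2 - 5*e12, where e12^2 = -1.
Since M commutes with its reverse ~M = a - b*e12, M * ~M = a^2 - b^2*e12^2 = a^2 + b^2.
So M^{-1} = ~M / (a^2 + b^2) = (a - b*e12)/(a^2 + b^2).
a^2 + b^2 = 4 + 25 = 29
Scalar part = 2/29 = 2/29
Bivector coeff = 5/29 = 5/29
M^{-1} = 2/29 + 5/29*e12


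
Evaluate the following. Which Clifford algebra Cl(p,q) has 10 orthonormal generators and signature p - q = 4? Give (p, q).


We need p + q = 10 and p - q = 4.
Adding: 2p = 10 + 4 = 14, so p = 7.
Then q = 10 - 7 = 3.
(p, q) = (7, 3)


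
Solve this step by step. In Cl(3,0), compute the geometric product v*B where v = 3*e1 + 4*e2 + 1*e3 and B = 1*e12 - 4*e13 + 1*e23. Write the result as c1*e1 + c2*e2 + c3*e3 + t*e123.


vB has grade-1 (vector) and grade-3 (trivector) parts: vB = (v _| B) + (v ^ B).
Vector part <vB>_1:
  e1: -v2*b12 - v3*b13 = -(4)*(1) - (1)*(-4) = 0
  e2: v1*b12 - v3*b23 = (3)*(1) - (1)*(1) = 2
  e3: v1*b13 + v2*b23 = (3)*(-4) + (4)*(1) = -8
Trivector part <vB>_3:
  e123: v1*b23 - v2*b13 + v3*b12 = (3)*(1) - (4)*(-4) + (1)*(1) = 20
vB = 0*e1 + 2*e2 - 8*e3 + 20*e123


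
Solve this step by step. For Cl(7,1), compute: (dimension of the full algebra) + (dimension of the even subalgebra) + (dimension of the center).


n = 7 + 1 = 8
Total dim = 2^8 = 256
Even subalgebra dim = 2^7 = 128
n is even, so center dim = 1
Sum = 256 + 128 + 1 = 385


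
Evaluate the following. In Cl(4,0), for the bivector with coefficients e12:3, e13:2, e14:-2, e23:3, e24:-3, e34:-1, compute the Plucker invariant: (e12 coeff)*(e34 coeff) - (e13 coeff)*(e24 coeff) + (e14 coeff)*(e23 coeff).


Plucker relation: af - be + cd
a*f = 3*(-1) = -3
b*e = 2*(-3) = -6
c*d = (-2)*3 = -6
af - be + cd = -3 - (-6) + (-6)
= -3


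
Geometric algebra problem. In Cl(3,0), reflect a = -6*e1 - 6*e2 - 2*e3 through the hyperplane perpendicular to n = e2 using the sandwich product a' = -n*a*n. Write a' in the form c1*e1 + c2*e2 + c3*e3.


Reflection formula: a' = -n*a*n, with n = e2 (unit vector, n^2 = 1).
For reflection through hyperplane perp to e2:
The component along e2 flips sign, others stay.
a = (-6, -6, -2)
a' = (-6, 6, -2)
a' = -6*e1 + 6*e2 - 2*e3


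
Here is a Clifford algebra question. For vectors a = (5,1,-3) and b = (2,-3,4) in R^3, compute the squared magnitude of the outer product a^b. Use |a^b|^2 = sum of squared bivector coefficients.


a wedge b = (a1*b2 - a2*b1)*e12 + (a1*b3 - a3*b1)*e13 + (a2*b3 - a3*b2)*e23
e12 coeff: 5*(-3) - 1*2 = -15 - 2 = -17
e13 coeff: 5*4 - (-3)*2 = 20 - (-6) = 26
e23 coeff: 1*4 - (-3)*(-3) = 4 - 9 = -5
|a wedge b|^2 = (-17)^2 + 26^2 + (-5)^2
= 289 + 676 + 25
= 990


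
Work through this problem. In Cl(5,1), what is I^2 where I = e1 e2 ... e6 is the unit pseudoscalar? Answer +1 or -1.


The pseudoscalar I = e1...e_n (product of all n generators) of Cl(p,q) satisfies I^2 = (-1)^(q + n(n-1)/2).
p = 5, q = 1, n = p + q = 6
n(n-1)/2 = 6 * 5 / 2 = 15
Exponent = q + n(n-1)/2 = 1 + 15 = 16
I^2 = (-1)^16 = +1


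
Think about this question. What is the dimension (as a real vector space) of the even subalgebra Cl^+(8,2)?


Even subalgebra dimension = 2^(n-1)
n = 8 + 2 = 10
2^(10 - 1) = 2^9 = 512
Verification: sum of C(10,k) for even k = 1 + 45 + 210 + 210 + 45 + 1 = 512
Result = 512


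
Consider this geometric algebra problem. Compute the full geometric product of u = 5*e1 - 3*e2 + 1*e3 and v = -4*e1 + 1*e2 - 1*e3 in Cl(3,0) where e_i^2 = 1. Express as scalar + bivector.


In Cl(3,0): e_i^2 = 1, e_ie_j = -e_je_i for i != j.
Scalar part = u . v = 5*(-4) + (-3)*1 + 1*(-1)
= -20 + (-3) + (-1) = -24
e12 coeff = 5*1 - (-3)*(-4) = 5 - 12 = -7
e13 coeff = 5*(-1) - 1*(-4) = -5 - (-4) = -1
e23 coeff = (-3)*(-1) - 1*1 = 3 - 1 = 2
uv = -24 - 7*e12 - 1*e13 + 2*e23


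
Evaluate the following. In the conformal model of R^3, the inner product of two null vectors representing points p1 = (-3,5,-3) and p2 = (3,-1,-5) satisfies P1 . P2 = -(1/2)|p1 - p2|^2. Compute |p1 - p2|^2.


p1 - p2 = (-6, 6, 2)
|p1 - p2|^2 = (-6)^2 + 6^2 + 2^2
= 36 + 36 + 4
= 76


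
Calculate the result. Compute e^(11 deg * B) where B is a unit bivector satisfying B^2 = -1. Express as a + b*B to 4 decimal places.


For a unit bivector B with B^2 = -1, the exponential series gives
e^(theta*B) = cos(theta) + sin(theta)*B (the GA analogue of Euler's formula).
theta = 11 degrees = 0.191986 rad
cos(11 deg) = 0.9816
sin(11 deg) = 0.1908
exp(theta*B) = 0.9816 + 0.1908*B


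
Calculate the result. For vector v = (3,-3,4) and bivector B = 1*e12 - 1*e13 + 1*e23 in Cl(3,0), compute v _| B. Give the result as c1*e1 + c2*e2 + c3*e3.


Left contraction v _| B = <vB>_1 (grade-1 part of the geometric product vB).
Using e1_|e12 = e2, e2_|e12 = -e1, e1_|e13 = e3, e3_|e13 = -e1, e2_|e23 = e3, e3_|e23 = -e2:
e1 coeff: -v2*b12 - v3*b13 = -(-3)*(1) - (4)*(-1) = 7
e2 coeff: v1*b12 - v3*b23 = (3)*(1) - (4)*(1) = -1
e3 coeff: v1*b13 + v2*b23 = (3)*(-1) + (-3)*(1) = -6
v _| B = 7*e1 - 1*e2 - 6*e3


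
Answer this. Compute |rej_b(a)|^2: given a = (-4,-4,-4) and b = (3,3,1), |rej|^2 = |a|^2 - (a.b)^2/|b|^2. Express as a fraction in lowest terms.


|a|^2 = (-4)^2 + (-4)^2 + (-4)^2 = 48
|b|^2 = 3^2 + 3^2 + 1^2 = 19
a . b = (-4)*3 + (-4)*3 + (-4)*1 = -28
(a.b)^2 = (-28)^2 = 784
|rej|^2 = 48 - 784/19
= (912 - 784)/19
= 128/19
In lowest terms: 128/19


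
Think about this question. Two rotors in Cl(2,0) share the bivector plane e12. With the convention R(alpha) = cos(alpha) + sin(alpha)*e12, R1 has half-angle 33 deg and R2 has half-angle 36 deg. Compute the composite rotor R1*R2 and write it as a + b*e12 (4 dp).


Same-plane rotors commute and their half-angles add:
R1*R2 = cos(a1 + a2) + sin(a1 + a2)*e12.
a1 + a2 = 33 + 36 = 69 deg
cos(69 deg) = 0.3584
sin(69 deg) = 0.9336
R1*R2 = 0.3584 + 0.9336*e12


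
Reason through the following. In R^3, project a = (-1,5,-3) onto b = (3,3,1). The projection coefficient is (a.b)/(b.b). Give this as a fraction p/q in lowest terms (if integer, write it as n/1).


Projection coefficient = (a . b) / (b . b)
a . b = (-1)*3 + 5*3 + (-3)*1
= -3 + 15 + (-3) = 9
b . b = 3^2 + 3^2 + 1^2
= 9 + 9 + 1 = 19
Coefficient = 9/19
In lowest terms: 9/19


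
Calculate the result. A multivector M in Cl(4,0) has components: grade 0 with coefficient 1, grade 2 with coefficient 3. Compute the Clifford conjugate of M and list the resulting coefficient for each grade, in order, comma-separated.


Clifford conjugate sign for grade k: (-1)^(k(k+1)/2)
Grade 0: (-1)^(0*1/2) = (-1)^0 = 1, coeff 1 -> 1
Grade 2: (-1)^(2*3/2) = (-1)^3 = -1, coeff 3 -> -3
Conjugated coefficients: 1, -3


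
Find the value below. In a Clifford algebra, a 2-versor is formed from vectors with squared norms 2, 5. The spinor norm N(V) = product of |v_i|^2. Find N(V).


Spinor norm N(V) = |v1|^2 * |v2|^2 * ... * |v2|^2
= 2 * 5
Running product: 2, 10
N(V) = 10


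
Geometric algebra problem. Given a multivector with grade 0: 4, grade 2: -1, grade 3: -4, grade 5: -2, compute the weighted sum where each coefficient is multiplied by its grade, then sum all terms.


Grade-weighted sum = sum of grade_k * coefficient_k
0*4 = 0
2*(-1) = -2
3*(-4) = -12
5*(-2) = -10
Total = 0 + (-2) + (-12) + (-10) = -24


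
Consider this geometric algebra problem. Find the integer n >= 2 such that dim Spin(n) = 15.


dim Spin(n) = dim so(n) = n(n-1)/2.
Solve n(n-1)/2 = 15, i.e. n^2 - n - 30 = 0.
Discriminant = 1 + 8*15 = 121
n = (1 + sqrt(121))/2 = (1 + 11)/2 = 6


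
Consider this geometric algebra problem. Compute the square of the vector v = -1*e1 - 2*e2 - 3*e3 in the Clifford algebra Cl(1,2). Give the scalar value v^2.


v^2 = sum of c_i^2 * e_i^2
Positive signature terms (e_i^2 = +1): (-1)^2 = 1
Negative signature terms (e_j^2 = -1): (-2)^2 + (-3)^2 = 13
v^2 = 1 - 13 = -12


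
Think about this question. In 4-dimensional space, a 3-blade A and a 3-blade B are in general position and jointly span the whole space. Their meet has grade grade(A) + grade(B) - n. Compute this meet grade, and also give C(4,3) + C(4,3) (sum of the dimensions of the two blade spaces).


Meet grade = grade(A) + grade(B) - n
= 3 + 3 - 4 = 2
C(4,3) = 4
C(4,3) = 4
dim_A + dim_B = 4 + 4 = 8


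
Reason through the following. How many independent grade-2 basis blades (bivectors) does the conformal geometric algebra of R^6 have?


The conformal model of R^6 uses Cl(7,1) with m = 6 + 2 = 8 generators.
Number of grade-2 blades = C(m, 2) = C(8, 2)
= 8*7/2 = 28


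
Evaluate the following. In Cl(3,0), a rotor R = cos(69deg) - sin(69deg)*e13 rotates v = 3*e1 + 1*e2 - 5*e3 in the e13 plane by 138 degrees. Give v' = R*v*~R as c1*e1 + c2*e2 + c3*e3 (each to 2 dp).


Rotor R = cos(69deg) - sin(69deg)*e13
Rotation angle theta = 2 * 69 = 138 degrees in the e13 plane (e1 -> e3).
The component perpendicular to the plane (e2) is invariant: v'_2 = v2 = 1.00
cos(138deg) = -0.7431, sin(138deg) = 0.6691
v'_1 = v1*cos(theta) - v3*sin(theta) = 3*(-0.7431) - (-5)*0.6691 = 1.12
v'_3 = v1*sin(theta) + v3*cos(theta) = 3*0.6691 + (-5)*(-0.7431) = 5.72
v' = 1.12*e1 + 1.00*e2 + 5.72*e3


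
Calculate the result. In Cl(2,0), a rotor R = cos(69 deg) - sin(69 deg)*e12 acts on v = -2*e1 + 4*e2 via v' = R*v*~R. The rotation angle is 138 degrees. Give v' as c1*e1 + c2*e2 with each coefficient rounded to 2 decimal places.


Rotor R = cos(69deg) - sin(69deg)*e12
Rotation angle theta = 2 * 69 = 138 degrees
v' = R*v*~R rotates v by theta.
cos(138deg) = -0.7431, sin(138deg) = 0.6691
v'_1 = -2*cos(138deg) - 4*sin(138deg)
= -2*(-0.7431) - 4*0.6691
= -1.19
v'_2 = -2*sin(138deg) + 4*cos(138deg)
= -2*0.6691 + 4*(-0.7431)
= -4.31
v' = -1.19*e1 - 4.31*e2


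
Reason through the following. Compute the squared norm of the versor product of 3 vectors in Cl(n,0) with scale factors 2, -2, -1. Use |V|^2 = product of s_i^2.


Each vector v_i has |v_i|^2 = s_i^2
Squared scales: 2^2 = 4, (-2)^2 = 4, (-1)^2 = 1
|V|^2 = 4 * 4 * 1
= 16


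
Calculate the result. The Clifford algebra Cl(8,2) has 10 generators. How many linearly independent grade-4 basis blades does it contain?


Number of grade-k basis blades in Cl(p,q) with n = p + q is C(n, k).
n = 8 + 2 = 10
C(10, 4) = 10! / (4! * 6!)
= 3628800 / (24 * 720)
= 210


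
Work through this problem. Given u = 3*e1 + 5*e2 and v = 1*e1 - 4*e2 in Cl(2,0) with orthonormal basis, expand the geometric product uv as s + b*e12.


Expand: (3*e1 + 5*e2)(1*e1 - 4*e2)
= 3*1*e1e1 + 3*(-4)*e1e2 + 5*1*e2e1 + 5*(-4)*e2e2
Using e1^2 = e2^2 = 1, e2e1 = -e1e2:
Scalar part s = 3*1 + 5*(-4) = 3 + (-20) = -17
Bivector part b = 3*(-4) - 5*1 = -12 - 5 = -17
uv = -17 - 17*e12


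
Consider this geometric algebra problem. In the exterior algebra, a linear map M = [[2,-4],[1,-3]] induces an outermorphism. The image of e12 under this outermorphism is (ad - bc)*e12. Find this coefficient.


The outermorphism of a linear map f sends e1^e2 to f(e1)^f(e2).
f(e1) = 2*e1 + 1*e2
f(e2) = -4*e1 - 3*e2
f(e1) ^ f(e2) = (2*e1 + 1*e2) ^ (-4*e1 - 3*e2)
= 2*(-3)*e12 + 1*(-4)*e21
= (-6 - (-4))*e12
= -2*e12
Coefficient = -2


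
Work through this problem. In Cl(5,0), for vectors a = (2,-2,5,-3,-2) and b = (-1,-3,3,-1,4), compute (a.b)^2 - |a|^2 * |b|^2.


a . b = 2*(-1) + (-2)*(-3) + 5*3 + (-3)*(-1) + (-2)*4
= -2 + 6 + 15 + 3 + (-8) = 14
|a|^2 = 2^2 + (-2)^2 + 5^2 + (-3)^2 + (-2)^2 = 46
|b|^2 = (-1)^2 + (-3)^2 + 3^2 + (-1)^2 + 4^2 = 36
(a.b)^2 = 14^2 = 196
|a|^2 * |b|^2 = 46 * 36 = 1656
Result = 196 - 1656 = -1460


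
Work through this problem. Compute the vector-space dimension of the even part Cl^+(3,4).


Even subalgebra dimension = 2^(n-1)
n = 3 + 4 = 7
2^(7 - 1) = 2^6 = 64
Verification: sum of C(7,k) for even k = 1 + 21 + 35 + 7 = 64
Result = 64


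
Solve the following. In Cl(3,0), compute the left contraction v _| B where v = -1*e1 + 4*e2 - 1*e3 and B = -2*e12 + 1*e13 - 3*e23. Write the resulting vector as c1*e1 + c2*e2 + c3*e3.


Left contraction v _| B = <vB>_1 (grade-1 part of the geometric product vB).
Using e1_|e12 = e2, e2_|e12 = -e1, e1_|e13 = e3, e3_|e13 = -e1, e2_|e23 = e3, e3_|e23 = -e2:
e1 coeff: -v2*b12 - v3*b13 = -(4)*(-2) - (-1)*(1) = 9
e2 coeff: v1*b12 - v3*b23 = (-1)*(-2) - (-1)*(-3) = -1
e3 coeff: v1*b13 + v2*b23 = (-1)*(1) + (4)*(-3) = -13
v _| B = 9*e1 - 1*e2 - 13*e3


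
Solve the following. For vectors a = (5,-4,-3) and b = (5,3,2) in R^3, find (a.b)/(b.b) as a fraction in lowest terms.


Projection coefficient = (a . b) / (b . b)
a . b = 5*5 + (-4)*3 + (-3)*2
= 25 + (-12) + (-6) = 7
b . b = 5^2 + 3^2 + 2^2
= 25 + 9 + 4 = 38
Coefficient = 7/38
In lowest terms: 7/38


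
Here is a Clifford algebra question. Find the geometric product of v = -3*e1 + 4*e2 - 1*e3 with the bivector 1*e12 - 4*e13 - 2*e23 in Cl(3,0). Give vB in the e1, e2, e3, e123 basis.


vB has grade-1 (vector) and grade-3 (trivector) parts: vB = (v _| B) + (v ^ B).
Vector part <vB>_1:
  e1: -v2*b12 - v3*b13 = -(4)*(1) - (-1)*(-4) = -8
  e2: v1*b12 - v3*b23 = (-3)*(1) - (-1)*(-2) = -5
  e3: v1*b13 + v2*b23 = (-3)*(-4) + (4)*(-2) = 4
Trivector part <vB>_3:
  e123: v1*b23 - v2*b13 + v3*b12 = (-3)*(-2) - (4)*(-4) + (-1)*(1) = 21
vB = -8*e1 - 5*e2 + 4*e3 + 21*e123


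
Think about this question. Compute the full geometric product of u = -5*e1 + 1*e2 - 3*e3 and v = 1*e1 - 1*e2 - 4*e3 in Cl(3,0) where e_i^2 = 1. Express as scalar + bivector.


In Cl(3,0): e_i^2 = 1, e_ie_j = -e_je_i for i != j.
Scalar part = u . v = (-5)*1 + 1*(-1) + (-3)*(-4)
= -5 + (-1) + 12 = 6
e12 coeff = (-5)*(-1) - 1*1 = 5 - 1 = 4
e13 coeff = (-5)*(-4) - (-3)*1 = 20 - (-3) = 23
e23 coeff = 1*(-4) - (-3)*(-1) = -4 - 3 = -7
uv = 6 + 4*e12 + 23*e13 - 7*e23


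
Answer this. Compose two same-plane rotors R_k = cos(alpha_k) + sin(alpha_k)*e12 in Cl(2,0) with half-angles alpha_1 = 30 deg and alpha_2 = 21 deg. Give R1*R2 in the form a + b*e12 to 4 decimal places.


Same-plane rotors commute and their half-angles add:
R1*R2 = cos(a1 + a2) + sin(a1 + a2)*e12.
a1 + a2 = 30 + 21 = 51 deg
cos(51 deg) = 0.6293
sin(51 deg) = 0.7771
R1*R2 = 0.6293 + 0.7771*e12


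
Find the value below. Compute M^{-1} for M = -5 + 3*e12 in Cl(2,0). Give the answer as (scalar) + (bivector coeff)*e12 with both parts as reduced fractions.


M = -5 + 3*e12, where e12^2 = -1.
Since M commutes with its reverse ~M = a - b*e12, M * ~M = a^2 - b^2*e12^2 = a^2 + b^2.
So M^{-1} = ~M / (a^2 + b^2) = (a - b*e12)/(a^2 + b^2).
a^2 + b^2 = 25 + 9 = 34
Scalar part = -5/34 = -5/34
Bivector coeff = -3/34 = -3/34
M^{-1} = -5/34 - 3/34*e12


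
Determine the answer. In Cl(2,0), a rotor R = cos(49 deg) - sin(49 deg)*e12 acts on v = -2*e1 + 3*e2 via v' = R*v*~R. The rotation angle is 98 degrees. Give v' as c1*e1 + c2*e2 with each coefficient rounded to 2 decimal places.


Rotor R = cos(49deg) - sin(49deg)*e12
Rotation angle theta = 2 * 49 = 98 degrees
v' = R*v*~R rotates v by theta.
cos(98deg) = -0.1392, sin(98deg) = 0.9903
v'_1 = -2*cos(98deg) - 3*sin(98deg)
= -2*(-0.1392) - 3*0.9903
= -2.69
v'_2 = -2*sin(98deg) + 3*cos(98deg)
= -2*0.9903 + 3*(-0.1392)
= -2.40
v' = -2.69*e1 - 2.40*e2


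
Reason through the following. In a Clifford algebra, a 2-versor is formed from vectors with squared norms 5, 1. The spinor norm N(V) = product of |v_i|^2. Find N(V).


Spinor norm N(V) = |v1|^2 * |v2|^2 * ... * |v2|^2
= 5 * 1
Running product: 5, 5
N(V) = 5


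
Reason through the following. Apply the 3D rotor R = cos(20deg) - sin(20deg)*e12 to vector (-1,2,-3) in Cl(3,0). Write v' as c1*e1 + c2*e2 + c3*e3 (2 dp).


Rotor R = cos(20deg) - sin(20deg)*e12
Rotation angle theta = 2 * 20 = 40 degrees in the e12 plane (e1 -> e2).
The component perpendicular to the plane (e3) is invariant: v'_3 = v3 = -3.00
cos(40deg) = 0.7660, sin(40deg) = 0.6428
v'_1 = v1*cos(theta) - v2*sin(theta) = -1*0.7660 - 2*0.6428 = -2.05
v'_2 = v1*sin(theta) + v2*cos(theta) = -1*0.6428 + 2*0.7660 = 0.89
v' = -2.05*e1 + 0.89*e2 - 3.00*e3


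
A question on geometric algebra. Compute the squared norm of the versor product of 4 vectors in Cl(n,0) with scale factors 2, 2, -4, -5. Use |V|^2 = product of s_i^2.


Each vector v_i has |v_i|^2 = s_i^2
Squared scales: 2^2 = 4, 2^2 = 4, (-4)^2 = 16, (-5)^2 = 25
|V|^2 = 4 * 4 * 16 * 25
= 6400


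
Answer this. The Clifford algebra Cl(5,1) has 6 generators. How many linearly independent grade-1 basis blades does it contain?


Number of grade-k basis blades in Cl(p,q) with n = p + q is C(n, k).
n = 5 + 1 = 6
C(6, 1) = 6! / (1! * 5!)
= 720 / (1 * 120)
= 6


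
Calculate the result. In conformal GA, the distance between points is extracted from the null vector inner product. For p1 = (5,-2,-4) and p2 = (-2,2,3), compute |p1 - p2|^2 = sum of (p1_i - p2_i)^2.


p1 - p2 = (7, -4, -7)
|p1 - p2|^2 = 7^2 + (-4)^2 + (-7)^2
= 49 + 16 + 49
= 114


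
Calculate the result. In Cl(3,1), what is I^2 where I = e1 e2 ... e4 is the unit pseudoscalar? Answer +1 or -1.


The pseudoscalar I = e1...e_n (product of all n generators) of Cl(p,q) satisfies I^2 = (-1)^(q + n(n-1)/2).
p = 3, q = 1, n = p + q = 4
n(n-1)/2 = 4 * 3 / 2 = 6
Exponent = q + n(n-1)/2 = 1 + 6 = 7
I^2 = (-1)^7 = -1


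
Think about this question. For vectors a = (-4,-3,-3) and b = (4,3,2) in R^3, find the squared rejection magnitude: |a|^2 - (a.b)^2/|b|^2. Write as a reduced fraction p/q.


|a|^2 = (-4)^2 + (-3)^2 + (-3)^2 = 34
|b|^2 = 4^2 + 3^2 + 2^2 = 29
a . b = (-4)*4 + (-3)*3 + (-3)*2 = -31
(a.b)^2 = (-31)^2 = 961
|rej|^2 = 34 - 961/29
= (986 - 961)/29
= 25/29
In lowest terms: 25/29


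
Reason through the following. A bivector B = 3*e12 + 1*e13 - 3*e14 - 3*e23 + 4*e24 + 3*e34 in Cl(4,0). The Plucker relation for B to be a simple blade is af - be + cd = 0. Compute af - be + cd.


Plucker relation: af - be + cd
a*f = 3*3 = 9
b*e = 1*4 = 4
c*d = (-3)*(-3) = 9
af - be + cd = 9 - 4 + 9
= 14


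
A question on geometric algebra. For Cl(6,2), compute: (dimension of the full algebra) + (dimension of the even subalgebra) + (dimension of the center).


n = 6 + 2 = 8
Total dim = 2^8 = 256
Even subalgebra dim = 2^7 = 128
n is even, so center dim = 1
Sum = 256 + 128 + 1 = 385


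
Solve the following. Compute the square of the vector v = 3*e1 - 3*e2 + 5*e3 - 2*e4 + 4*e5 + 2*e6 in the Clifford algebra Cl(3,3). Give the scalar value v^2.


v^2 = sum of c_i^2 * e_i^2
Positive signature terms (e_i^2 = +1): 3^2 + (-3)^2 + 5^2 = 43
Negative signature terms (e_j^2 = -1): (-2)^2 + 4^2 + 2^2 = 24
v^2 = 43 - 24 = 19


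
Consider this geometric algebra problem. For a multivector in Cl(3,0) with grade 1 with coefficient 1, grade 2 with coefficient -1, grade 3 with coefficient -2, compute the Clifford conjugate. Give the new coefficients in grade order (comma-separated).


Clifford conjugate sign for grade k: (-1)^(k(k+1)/2)
Grade 1: (-1)^(1*2/2) = (-1)^1 = -1, coeff 1 -> -1
Grade 2: (-1)^(2*3/2) = (-1)^3 = -1, coeff -1 -> 1
Grade 3: (-1)^(3*4/2) = (-1)^6 = 1, coeff -2 -> -2
Conjugated coefficients: -1, 1, -2


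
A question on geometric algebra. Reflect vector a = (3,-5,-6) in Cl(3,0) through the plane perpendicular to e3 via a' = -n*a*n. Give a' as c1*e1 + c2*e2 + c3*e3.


Reflection formula: a' = -n*a*n, with n = e3 (unit vector, n^2 = 1).
For reflection through hyperplane perp to e3:
The component along e3 flips sign, others stay.
a = (3, -5, -6)
a' = (3, -5, 6)
a' = 3*e1 - 5*e2 + 6*e3


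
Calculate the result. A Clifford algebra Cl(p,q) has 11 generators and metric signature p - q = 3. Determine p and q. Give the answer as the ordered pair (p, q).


We need p + q = 11 and p - q = 3.
Adding: 2p = 11 + 3 = 14, so p = 7.
Then q = 11 - 7 = 4.
(p, q) = (7, 4)


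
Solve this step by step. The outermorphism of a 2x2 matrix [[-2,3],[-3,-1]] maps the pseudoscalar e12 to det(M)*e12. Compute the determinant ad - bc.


The outermorphism of a linear map f sends e1^e2 to f(e1)^f(e2).
f(e1) = -2*e1 - 3*e2
f(e2) = 3*e1 - 1*e2
f(e1) ^ f(e2) = (-2*e1 - 3*e2) ^ (3*e1 - 1*e2)
= (-2)*(-1)*e12 + (-3)*3*e21
= (2 - (-9))*e12
= 11*e12
Coefficient = 11


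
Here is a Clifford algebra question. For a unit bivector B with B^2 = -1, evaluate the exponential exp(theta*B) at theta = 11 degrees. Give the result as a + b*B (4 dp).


For a unit bivector B with B^2 = -1, the exponential series gives
e^(theta*B) = cos(theta) + sin(theta)*B (the GA analogue of Euler's formula).
theta = 11 degrees = 0.191986 rad
cos(11 deg) = 0.9816
sin(11 deg) = 0.1908
exp(theta*B) = 0.9816 + 0.1908*B


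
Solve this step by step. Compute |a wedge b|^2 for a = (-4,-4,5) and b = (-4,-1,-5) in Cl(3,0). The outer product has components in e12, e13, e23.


a wedge b = (a1*b2 - a2*b1)*e12 + (a1*b3 - a3*b1)*e13 + (a2*b3 - a3*b2)*e23
e12 coeff: (-4)*(-1) - (-4)*(-4) = 4 - 16 = -12
e13 coeff: (-4)*(-5) - 5*(-4) = 20 - (-20) = 40
e23 coeff: (-4)*(-5) - 5*(-1) = 20 - (-5) = 25
|a wedge b|^2 = (-12)^2 + 40^2 + 25^2
= 144 + 1600 + 625
= 2369
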